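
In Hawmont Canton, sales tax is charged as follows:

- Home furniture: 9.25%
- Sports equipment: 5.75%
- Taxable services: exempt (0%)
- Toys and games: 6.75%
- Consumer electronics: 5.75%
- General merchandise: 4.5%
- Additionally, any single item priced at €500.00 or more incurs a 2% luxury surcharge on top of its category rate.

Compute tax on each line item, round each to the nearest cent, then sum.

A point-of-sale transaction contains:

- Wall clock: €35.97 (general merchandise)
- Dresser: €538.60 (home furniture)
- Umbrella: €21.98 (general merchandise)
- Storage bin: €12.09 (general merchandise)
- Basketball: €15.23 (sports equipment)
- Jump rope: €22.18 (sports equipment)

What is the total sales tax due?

€65.90

Wall clock €35.97: general merchandise → 4.5% → €1.62
Dresser €538.60: home furniture → 9.25% + 2% surcharge = 11.25% → €60.59
Umbrella €21.98: general merchandise → 4.5% → €0.99
Storage bin €12.09: general merchandise → 4.5% → €0.54
Basketball €15.23: sports equipment → 5.75% → €0.88
Jump rope €22.18: sports equipment → 5.75% → €1.28
Total tax = €1.62 + €60.59 + €0.99 + €0.54 + €0.88 + €1.28 = €65.90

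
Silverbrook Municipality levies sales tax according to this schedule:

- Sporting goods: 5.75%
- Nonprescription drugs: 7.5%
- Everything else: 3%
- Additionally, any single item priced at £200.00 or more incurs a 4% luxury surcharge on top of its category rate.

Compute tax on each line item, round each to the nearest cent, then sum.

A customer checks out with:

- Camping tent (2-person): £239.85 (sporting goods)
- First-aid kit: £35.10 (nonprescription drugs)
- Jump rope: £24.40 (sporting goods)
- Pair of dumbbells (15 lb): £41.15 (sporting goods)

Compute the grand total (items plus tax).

£370.29

Camping tent (2-person) £239.85: sporting goods → 5.75% + 4% surcharge = 9.75% → £23.39
First-aid kit £35.10: nonprescription drugs → 7.5% → £2.63
Jump rope £24.40: sporting goods → 5.75% → £1.40
Pair of dumbbells (15 lb) £41.15: sporting goods → 5.75% → £2.37
Subtotal = £340.50; tax = £29.79; total due = £370.29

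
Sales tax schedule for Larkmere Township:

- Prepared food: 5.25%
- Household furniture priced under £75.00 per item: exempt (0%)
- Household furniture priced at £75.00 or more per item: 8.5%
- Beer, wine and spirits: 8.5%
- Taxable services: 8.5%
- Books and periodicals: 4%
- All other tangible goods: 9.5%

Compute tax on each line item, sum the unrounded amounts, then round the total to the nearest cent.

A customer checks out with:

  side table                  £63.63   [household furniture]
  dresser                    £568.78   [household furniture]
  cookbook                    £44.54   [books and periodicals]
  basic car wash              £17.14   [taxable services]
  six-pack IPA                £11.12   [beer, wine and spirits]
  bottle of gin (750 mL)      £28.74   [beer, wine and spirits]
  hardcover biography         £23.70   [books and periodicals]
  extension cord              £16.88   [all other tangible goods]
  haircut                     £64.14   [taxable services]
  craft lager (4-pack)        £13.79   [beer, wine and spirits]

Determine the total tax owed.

£64.15

Side table £63.63: household furniture, under £75.00 → 0% → £0.00
Dresser £568.78: household furniture, £75.00 or more → 8.5% → £48.3463
Cookbook £44.54: books and periodicals → 4% → £1.7816
Basic car wash £17.14: taxable services → 8.5% → £1.4569
Six-pack IPA £11.12: beer, wine and spirits → 8.5% → £0.9452
Bottle of gin (750 mL) £28.74: beer, wine and spirits → 8.5% → £2.4429
Hardcover biography £23.70: books and periodicals → 4% → £0.948
Extension cord £16.88: all other tangible goods → 9.5% → £1.6036
Haircut £64.14: taxable services → 8.5% → £5.4519
Craft lager (4-pack) £13.79: beer, wine and spirits → 8.5% → £1.17215
Unrounded tax sum = £64.14855 → £64.15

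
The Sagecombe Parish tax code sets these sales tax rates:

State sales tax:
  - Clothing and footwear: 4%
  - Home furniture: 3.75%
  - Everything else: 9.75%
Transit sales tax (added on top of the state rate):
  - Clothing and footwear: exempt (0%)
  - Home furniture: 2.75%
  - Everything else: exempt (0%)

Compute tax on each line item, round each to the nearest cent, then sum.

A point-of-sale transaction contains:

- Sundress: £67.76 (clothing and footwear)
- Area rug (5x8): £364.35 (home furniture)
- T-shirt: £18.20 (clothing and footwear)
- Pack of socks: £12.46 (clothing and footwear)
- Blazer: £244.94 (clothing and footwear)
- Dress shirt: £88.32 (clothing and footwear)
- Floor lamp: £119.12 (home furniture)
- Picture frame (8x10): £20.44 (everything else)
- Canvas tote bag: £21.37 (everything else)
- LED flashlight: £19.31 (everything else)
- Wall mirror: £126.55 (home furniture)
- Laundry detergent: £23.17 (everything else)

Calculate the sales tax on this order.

£65.13

Sundress £67.76: clothing and footwear → 4% + 0% transit = 4% → £2.71
Area rug (5x8) £364.35: home furniture → 3.75% + 2.75% transit = 6.5% → £23.68
T-shirt £18.20: clothing and footwear → 4% + 0% transit = 4% → £0.73
Pack of socks £12.46: clothing and footwear → 4% + 0% transit = 4% → £0.50
Blazer £244.94: clothing and footwear → 4% + 0% transit = 4% → £9.80
Dress shirt £88.32: clothing and footwear → 4% + 0% transit = 4% → £3.53
Floor lamp £119.12: home furniture → 3.75% + 2.75% transit = 6.5% → £7.74
Picture frame (8x10) £20.44: everything else → 9.75% + 0% transit = 9.75% → £1.99
Canvas tote bag £21.37: everything else → 9.75% + 0% transit = 9.75% → £2.08
LED flashlight £19.31: everything else → 9.75% + 0% transit = 9.75% → £1.88
Wall mirror £126.55: home furniture → 3.75% + 2.75% transit = 6.5% → £8.23
Laundry detergent £23.17: everything else → 9.75% + 0% transit = 9.75% → £2.26
Total tax = £2.71 + £23.68 + £0.73 + £0.50 + £9.80 + £3.53 + £7.74 + £1.99 + £2.08 + £1.88 + £8.23 + £2.26 = £65.13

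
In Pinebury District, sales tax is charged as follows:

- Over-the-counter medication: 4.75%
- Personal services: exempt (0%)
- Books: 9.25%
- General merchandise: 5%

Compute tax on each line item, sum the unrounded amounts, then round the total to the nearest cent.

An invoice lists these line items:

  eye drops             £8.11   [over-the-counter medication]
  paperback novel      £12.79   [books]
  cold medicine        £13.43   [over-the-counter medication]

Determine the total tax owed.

£2.21

Eye drops £8.11: over-the-counter medication → 4.75% → £0.385225
Paperback novel £12.79: books → 9.25% → £1.183075
Cold medicine £13.43: over-the-counter medication → 4.75% → £0.637925
Unrounded tax sum = £2.206225 → £2.21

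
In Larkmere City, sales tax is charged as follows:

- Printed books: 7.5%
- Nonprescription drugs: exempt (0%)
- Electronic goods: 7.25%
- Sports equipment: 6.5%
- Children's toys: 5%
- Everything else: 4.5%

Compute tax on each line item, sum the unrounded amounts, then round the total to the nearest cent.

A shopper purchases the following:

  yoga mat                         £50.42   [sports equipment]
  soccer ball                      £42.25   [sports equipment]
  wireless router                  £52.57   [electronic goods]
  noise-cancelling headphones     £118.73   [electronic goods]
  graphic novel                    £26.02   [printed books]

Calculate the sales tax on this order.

£20.39

Yoga mat £50.42: sports equipment → 6.5% → £3.2773
Soccer ball £42.25: sports equipment → 6.5% → £2.74625
Wireless router £52.57: electronic goods → 7.25% → £3.811325
Noise-cancelling headphones £118.73: electronic goods → 7.25% → £8.607925
Graphic novel £26.02: printed books → 7.5% → £1.9515
Unrounded tax sum = £20.3943 → £20.39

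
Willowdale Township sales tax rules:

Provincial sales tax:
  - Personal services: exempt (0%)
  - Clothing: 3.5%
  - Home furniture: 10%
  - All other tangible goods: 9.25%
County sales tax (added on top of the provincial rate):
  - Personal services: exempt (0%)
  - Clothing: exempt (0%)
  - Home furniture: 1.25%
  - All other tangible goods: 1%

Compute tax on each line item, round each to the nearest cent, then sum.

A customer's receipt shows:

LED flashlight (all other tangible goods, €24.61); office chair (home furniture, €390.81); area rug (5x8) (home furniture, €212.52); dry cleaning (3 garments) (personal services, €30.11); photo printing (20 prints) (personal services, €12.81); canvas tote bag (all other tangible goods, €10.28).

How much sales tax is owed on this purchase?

LED flashlight €24.61: all other tangible goods → 9.25% + 1% county = 10.25% → €2.52
Office chair €390.81: home furniture → 10% + 1.25% county = 11.25% → €43.97
Area rug (5x8) €212.52: home furniture → 10% + 1.25% county = 11.25% → €23.91
Dry cleaning (3 garments) €30.11: personal services → 0% + 0% county = 0% → €0.00
Photo printing (20 prints) €12.81: personal services → 0% + 0% county = 0% → €0.00
Canvas tote bag €10.28: all other tangible goods → 9.25% + 1% county = 10.25% → €1.05
Total tax = €2.52 + €43.97 + €23.91 + €1.05 = €71.45

€71.45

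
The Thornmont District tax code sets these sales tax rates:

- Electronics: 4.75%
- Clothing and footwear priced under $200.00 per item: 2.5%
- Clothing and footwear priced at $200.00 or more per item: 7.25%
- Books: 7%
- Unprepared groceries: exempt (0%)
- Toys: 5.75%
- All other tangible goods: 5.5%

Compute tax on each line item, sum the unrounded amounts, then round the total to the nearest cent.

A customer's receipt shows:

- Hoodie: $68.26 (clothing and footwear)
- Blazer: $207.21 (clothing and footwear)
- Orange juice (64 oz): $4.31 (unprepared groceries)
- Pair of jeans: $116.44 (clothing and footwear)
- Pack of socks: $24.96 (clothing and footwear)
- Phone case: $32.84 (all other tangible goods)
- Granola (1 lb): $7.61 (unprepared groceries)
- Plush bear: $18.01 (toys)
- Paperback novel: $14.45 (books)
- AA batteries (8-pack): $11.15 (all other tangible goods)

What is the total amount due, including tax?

Hoodie $68.26: clothing and footwear, under $200.00 → 2.5% → $1.7065
Blazer $207.21: clothing and footwear, $200.00 or more → 7.25% → $15.022725
Orange juice (64 oz) $4.31: unprepared groceries → 0% → $0.00
Pair of jeans $116.44: clothing and footwear, under $200.00 → 2.5% → $2.911
Pack of socks $24.96: clothing and footwear, under $200.00 → 2.5% → $0.624
Phone case $32.84: all other tangible goods → 5.5% → $1.8062
Granola (1 lb) $7.61: unprepared groceries → 0% → $0.00
Plush bear $18.01: toys → 5.75% → $1.035575
Paperback novel $14.45: books → 7% → $1.0115
AA batteries (8-pack) $11.15: all other tangible goods → 5.5% → $0.61325
Subtotal = $505.24; unrounded tax = $24.73075 → $24.73; total due = $529.97

$529.97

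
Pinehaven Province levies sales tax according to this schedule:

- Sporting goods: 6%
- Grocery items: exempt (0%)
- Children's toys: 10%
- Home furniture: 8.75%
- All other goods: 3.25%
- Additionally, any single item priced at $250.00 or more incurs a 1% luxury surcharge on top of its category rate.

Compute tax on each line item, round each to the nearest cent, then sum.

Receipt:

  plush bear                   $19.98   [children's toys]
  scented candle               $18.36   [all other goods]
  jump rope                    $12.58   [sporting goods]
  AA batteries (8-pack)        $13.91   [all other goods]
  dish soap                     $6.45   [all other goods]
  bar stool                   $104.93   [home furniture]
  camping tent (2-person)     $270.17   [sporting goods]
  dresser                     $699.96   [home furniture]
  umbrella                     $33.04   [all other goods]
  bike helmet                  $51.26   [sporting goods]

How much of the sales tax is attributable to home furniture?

$77.43

Bar stool $104.93: home furniture → 8.75% → $9.18
Dresser $699.96: home furniture → 8.75% + 1% surcharge = 9.75% → $68.25
Tax on home furniture = $9.18 + $68.25 = $77.43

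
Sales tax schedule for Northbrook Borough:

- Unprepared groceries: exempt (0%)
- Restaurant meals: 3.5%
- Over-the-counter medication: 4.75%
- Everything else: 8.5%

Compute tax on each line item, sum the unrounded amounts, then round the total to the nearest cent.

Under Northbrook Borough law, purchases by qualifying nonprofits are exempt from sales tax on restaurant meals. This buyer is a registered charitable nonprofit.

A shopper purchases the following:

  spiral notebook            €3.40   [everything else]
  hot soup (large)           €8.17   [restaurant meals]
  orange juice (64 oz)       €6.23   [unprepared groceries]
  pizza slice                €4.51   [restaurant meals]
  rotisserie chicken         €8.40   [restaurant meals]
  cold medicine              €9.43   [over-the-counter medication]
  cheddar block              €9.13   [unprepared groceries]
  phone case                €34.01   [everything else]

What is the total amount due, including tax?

€86.91

Spiral notebook €3.40: everything else → 8.5% → €0.289
Hot soup (large) €8.17: restaurant meals, buyer-exempt → 0% → €0.00
Orange juice (64 oz) €6.23: unprepared groceries → 0% → €0.00
Pizza slice €4.51: restaurant meals, buyer-exempt → 0% → €0.00
Rotisserie chicken €8.40: restaurant meals, buyer-exempt → 0% → €0.00
Cold medicine €9.43: over-the-counter medication → 4.75% → €0.447925
Cheddar block €9.13: unprepared groceries → 0% → €0.00
Phone case €34.01: everything else → 8.5% → €2.89085
Subtotal = €83.28; unrounded tax = €3.627775 → €3.63; total due = €86.91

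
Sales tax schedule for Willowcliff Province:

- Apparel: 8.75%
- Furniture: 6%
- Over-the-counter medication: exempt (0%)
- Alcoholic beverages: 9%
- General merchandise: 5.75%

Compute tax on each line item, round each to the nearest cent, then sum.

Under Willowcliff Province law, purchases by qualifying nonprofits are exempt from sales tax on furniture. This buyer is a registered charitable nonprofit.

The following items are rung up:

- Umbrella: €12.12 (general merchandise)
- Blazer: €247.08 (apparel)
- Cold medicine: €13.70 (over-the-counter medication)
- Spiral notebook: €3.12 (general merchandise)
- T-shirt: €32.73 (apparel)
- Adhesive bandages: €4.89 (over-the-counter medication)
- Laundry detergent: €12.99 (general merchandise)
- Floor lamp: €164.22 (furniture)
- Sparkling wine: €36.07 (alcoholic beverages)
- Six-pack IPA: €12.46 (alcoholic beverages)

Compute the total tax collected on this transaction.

€30.48

Umbrella €12.12: general merchandise → 5.75% → €0.70
Blazer €247.08: apparel → 8.75% → €21.62
Cold medicine €13.70: over-the-counter medication → 0% → €0.00
Spiral notebook €3.12: general merchandise → 5.75% → €0.18
T-shirt €32.73: apparel → 8.75% → €2.86
Adhesive bandages €4.89: over-the-counter medication → 0% → €0.00
Laundry detergent €12.99: general merchandise → 5.75% → €0.75
Floor lamp €164.22: furniture, buyer-exempt → 0% → €0.00
Sparkling wine €36.07: alcoholic beverages → 9% → €3.25
Six-pack IPA €12.46: alcoholic beverages → 9% → €1.12
Total tax = €0.70 + €21.62 + €0.18 + €2.86 + €0.75 + €3.25 + €1.12 = €30.48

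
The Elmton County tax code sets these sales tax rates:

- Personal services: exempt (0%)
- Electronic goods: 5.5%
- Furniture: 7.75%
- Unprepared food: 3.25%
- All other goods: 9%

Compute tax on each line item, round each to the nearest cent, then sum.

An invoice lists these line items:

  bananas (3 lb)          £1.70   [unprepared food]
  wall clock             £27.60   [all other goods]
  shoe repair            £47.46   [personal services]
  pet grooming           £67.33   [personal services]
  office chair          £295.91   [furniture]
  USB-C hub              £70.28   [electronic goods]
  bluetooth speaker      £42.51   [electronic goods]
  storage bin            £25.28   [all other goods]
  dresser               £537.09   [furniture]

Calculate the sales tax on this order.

Bananas (3 lb) £1.70: unprepared food → 3.25% → £0.06
Wall clock £27.60: all other goods → 9% → £2.48
Shoe repair £47.46: personal services → 0% → £0.00
Pet grooming £67.33: personal services → 0% → £0.00
Office chair £295.91: furniture → 7.75% → £22.93
USB-C hub £70.28: electronic goods → 5.5% → £3.87
Bluetooth speaker £42.51: electronic goods → 5.5% → £2.34
Storage bin £25.28: all other goods → 9% → £2.28
Dresser £537.09: furniture → 7.75% → £41.62
Total tax = £0.06 + £2.48 + £22.93 + £3.87 + £2.34 + £2.28 + £41.62 = £75.58

£75.58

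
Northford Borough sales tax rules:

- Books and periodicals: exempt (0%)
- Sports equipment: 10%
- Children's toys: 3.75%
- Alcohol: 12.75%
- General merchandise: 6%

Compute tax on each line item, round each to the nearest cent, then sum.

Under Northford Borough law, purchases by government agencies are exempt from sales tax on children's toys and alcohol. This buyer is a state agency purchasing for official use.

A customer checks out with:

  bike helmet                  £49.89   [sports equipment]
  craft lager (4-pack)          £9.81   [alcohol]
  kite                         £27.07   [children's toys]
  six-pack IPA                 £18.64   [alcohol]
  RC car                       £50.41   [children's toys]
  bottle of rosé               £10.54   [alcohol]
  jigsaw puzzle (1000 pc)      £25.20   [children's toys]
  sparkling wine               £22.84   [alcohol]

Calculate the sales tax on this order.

£4.99

Bike helmet £49.89: sports equipment → 10% → £4.99
Craft lager (4-pack) £9.81: alcohol, buyer-exempt → 0% → £0.00
Kite £27.07: children's toys, buyer-exempt → 0% → £0.00
Six-pack IPA £18.64: alcohol, buyer-exempt → 0% → £0.00
RC car £50.41: children's toys, buyer-exempt → 0% → £0.00
Bottle of rosé £10.54: alcohol, buyer-exempt → 0% → £0.00
Jigsaw puzzle (1000 pc) £25.20: children's toys, buyer-exempt → 0% → £0.00
Sparkling wine £22.84: alcohol, buyer-exempt → 0% → £0.00
Total tax = £4.99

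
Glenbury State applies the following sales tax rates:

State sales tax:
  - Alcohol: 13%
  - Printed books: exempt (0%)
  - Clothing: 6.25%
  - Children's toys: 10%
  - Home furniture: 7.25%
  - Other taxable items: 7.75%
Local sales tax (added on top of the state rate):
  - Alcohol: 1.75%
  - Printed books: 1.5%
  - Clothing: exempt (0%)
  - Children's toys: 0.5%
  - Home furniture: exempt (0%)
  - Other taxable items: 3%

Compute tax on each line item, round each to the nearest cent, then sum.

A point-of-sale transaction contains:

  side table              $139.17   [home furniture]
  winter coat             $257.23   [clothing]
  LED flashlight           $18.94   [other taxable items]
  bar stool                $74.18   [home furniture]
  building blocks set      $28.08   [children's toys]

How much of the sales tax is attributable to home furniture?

$15.47

Side table $139.17: home furniture → 7.25% + 0% local = 7.25% → $10.09
Bar stool $74.18: home furniture → 7.25% + 0% local = 7.25% → $5.38
Tax on home furniture = $10.09 + $5.38 = $15.47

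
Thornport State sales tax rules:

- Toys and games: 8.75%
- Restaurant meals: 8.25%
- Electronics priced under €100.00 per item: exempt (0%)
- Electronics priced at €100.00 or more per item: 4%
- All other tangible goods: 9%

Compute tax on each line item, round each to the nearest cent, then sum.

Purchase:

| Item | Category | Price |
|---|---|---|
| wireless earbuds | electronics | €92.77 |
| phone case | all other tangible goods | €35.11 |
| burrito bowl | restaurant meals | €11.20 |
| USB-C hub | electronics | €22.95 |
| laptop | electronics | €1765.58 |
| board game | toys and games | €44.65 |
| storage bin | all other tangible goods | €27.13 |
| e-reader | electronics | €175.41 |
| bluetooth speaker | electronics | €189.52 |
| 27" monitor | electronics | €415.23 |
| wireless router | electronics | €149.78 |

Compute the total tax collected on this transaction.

€118.25

Wireless earbuds €92.77: electronics, under €100.00 → 0% → €0.00
Phone case €35.11: all other tangible goods → 9% → €3.16
Burrito bowl €11.20: restaurant meals → 8.25% → €0.92
USB-C hub €22.95: electronics, under €100.00 → 0% → €0.00
Laptop €1765.58: electronics, €100.00 or more → 4% → €70.62
Board game €44.65: toys and games → 8.75% → €3.91
Storage bin €27.13: all other tangible goods → 9% → €2.44
E-reader €175.41: electronics, €100.00 or more → 4% → €7.02
Bluetooth speaker €189.52: electronics, €100.00 or more → 4% → €7.58
27" monitor €415.23: electronics, €100.00 or more → 4% → €16.61
Wireless router €149.78: electronics, €100.00 or more → 4% → €5.99
Total tax = €3.16 + €0.92 + €70.62 + €3.91 + €2.44 + €7.02 + €7.58 + €16.61 + €5.99 = €118.25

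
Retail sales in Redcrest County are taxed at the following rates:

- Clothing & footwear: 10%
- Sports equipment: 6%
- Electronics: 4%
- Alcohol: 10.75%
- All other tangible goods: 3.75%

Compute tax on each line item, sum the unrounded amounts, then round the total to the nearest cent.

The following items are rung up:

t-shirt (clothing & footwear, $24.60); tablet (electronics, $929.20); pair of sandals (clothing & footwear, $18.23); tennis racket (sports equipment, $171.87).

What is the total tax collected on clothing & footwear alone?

$4.28

T-shirt $24.60: clothing & footwear → 10% → $2.46
Pair of sandals $18.23: clothing & footwear → 10% → $1.823
Tax on clothing & footwear: unrounded sum = $4.283 → $4.28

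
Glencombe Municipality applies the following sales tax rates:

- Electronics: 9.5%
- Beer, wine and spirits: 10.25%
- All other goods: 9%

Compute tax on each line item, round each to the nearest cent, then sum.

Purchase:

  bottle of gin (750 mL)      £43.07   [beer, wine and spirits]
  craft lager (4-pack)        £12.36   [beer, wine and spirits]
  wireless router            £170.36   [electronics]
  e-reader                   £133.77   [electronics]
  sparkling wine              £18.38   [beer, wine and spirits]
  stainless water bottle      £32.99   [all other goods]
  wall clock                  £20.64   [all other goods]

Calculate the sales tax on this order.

£41.28

Bottle of gin (750 mL) £43.07: beer, wine and spirits → 10.25% → £4.41
Craft lager (4-pack) £12.36: beer, wine and spirits → 10.25% → £1.27
Wireless router £170.36: electronics → 9.5% → £16.18
E-reader £133.77: electronics → 9.5% → £12.71
Sparkling wine £18.38: beer, wine and spirits → 10.25% → £1.88
Stainless water bottle £32.99: all other goods → 9% → £2.97
Wall clock £20.64: all other goods → 9% → £1.86
Total tax = £4.41 + £1.27 + £16.18 + £12.71 + £1.88 + £2.97 + £1.86 = £41.28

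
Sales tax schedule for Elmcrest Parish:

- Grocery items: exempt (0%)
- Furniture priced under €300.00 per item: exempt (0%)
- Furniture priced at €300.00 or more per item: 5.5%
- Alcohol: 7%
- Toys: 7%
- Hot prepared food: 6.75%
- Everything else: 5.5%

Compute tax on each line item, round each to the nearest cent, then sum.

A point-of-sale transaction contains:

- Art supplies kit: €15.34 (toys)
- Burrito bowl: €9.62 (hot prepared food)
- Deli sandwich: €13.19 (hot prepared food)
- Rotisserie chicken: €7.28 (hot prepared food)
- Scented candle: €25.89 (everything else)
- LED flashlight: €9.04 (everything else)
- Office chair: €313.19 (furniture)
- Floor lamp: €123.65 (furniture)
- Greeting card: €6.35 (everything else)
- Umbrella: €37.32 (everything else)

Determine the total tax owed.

€24.65

Art supplies kit €15.34: toys → 7% → €1.07
Burrito bowl €9.62: hot prepared food → 6.75% → €0.65
Deli sandwich €13.19: hot prepared food → 6.75% → €0.89
Rotisserie chicken €7.28: hot prepared food → 6.75% → €0.49
Scented candle €25.89: everything else → 5.5% → €1.42
LED flashlight €9.04: everything else → 5.5% → €0.50
Office chair €313.19: furniture, €300.00 or more → 5.5% → €17.23
Floor lamp €123.65: furniture, under €300.00 → 0% → €0.00
Greeting card €6.35: everything else → 5.5% → €0.35
Umbrella €37.32: everything else → 5.5% → €2.05
Total tax = €1.07 + €0.65 + €0.89 + €0.49 + €1.42 + €0.50 + €17.23 + €0.35 + €2.05 = €24.65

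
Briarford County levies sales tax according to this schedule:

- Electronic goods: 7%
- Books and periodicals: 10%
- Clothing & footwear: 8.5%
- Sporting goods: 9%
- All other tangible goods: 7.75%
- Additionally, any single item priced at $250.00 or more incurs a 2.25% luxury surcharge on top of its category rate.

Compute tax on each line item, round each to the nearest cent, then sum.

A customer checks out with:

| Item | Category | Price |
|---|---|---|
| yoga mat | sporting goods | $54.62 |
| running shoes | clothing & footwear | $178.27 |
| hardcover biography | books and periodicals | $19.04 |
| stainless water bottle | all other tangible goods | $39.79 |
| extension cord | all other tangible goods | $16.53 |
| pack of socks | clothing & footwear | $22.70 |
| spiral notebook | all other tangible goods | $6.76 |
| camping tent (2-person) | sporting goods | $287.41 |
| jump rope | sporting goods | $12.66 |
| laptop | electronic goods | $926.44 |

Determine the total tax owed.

$147.95

Yoga mat $54.62: sporting goods → 9% → $4.92
Running shoes $178.27: clothing & footwear → 8.5% → $15.15
Hardcover biography $19.04: books and periodicals → 10% → $1.90
Stainless water bottle $39.79: all other tangible goods → 7.75% → $3.08
Extension cord $16.53: all other tangible goods → 7.75% → $1.28
Pack of socks $22.70: clothing & footwear → 8.5% → $1.93
Spiral notebook $6.76: all other tangible goods → 7.75% → $0.52
Camping tent (2-person) $287.41: sporting goods → 9% + 2.25% surcharge = 11.25% → $32.33
Jump rope $12.66: sporting goods → 9% → $1.14
Laptop $926.44: electronic goods → 7% + 2.25% surcharge = 9.25% → $85.70
Total tax = $4.92 + $15.15 + $1.90 + $3.08 + $1.28 + $1.93 + $0.52 + $32.33 + $1.14 + $85.70 = $147.95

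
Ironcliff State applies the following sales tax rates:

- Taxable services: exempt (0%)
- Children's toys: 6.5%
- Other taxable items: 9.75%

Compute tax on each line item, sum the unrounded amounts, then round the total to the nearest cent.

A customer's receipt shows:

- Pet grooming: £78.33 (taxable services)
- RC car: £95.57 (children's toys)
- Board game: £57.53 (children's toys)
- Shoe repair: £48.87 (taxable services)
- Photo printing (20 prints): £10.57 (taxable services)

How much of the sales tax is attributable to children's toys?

£9.95

RC car £95.57: children's toys → 6.5% → £6.21205
Board game £57.53: children's toys → 6.5% → £3.73945
Tax on children's toys: unrounded sum = £9.9515 → £9.95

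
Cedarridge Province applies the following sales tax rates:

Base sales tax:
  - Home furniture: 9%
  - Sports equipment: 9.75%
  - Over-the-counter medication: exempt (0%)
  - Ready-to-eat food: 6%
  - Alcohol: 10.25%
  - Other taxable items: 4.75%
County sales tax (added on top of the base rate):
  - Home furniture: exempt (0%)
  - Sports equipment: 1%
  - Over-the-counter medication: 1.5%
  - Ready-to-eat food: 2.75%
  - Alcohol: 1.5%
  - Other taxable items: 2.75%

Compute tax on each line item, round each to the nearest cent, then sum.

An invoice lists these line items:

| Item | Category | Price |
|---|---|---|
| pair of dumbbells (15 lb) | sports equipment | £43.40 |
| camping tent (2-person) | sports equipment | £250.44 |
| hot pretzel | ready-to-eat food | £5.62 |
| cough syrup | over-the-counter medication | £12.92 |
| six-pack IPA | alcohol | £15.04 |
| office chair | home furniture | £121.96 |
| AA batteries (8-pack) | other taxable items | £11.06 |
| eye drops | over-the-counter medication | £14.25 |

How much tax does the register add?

£46.06

Pair of dumbbells (15 lb) £43.40: sports equipment → 9.75% + 1% county = 10.75% → £4.67
Camping tent (2-person) £250.44: sports equipment → 9.75% + 1% county = 10.75% → £26.92
Hot pretzel £5.62: ready-to-eat food → 6% + 2.75% county = 8.75% → £0.49
Cough syrup £12.92: over-the-counter medication → 0% + 1.5% county = 1.5% → £0.19
Six-pack IPA £15.04: alcohol → 10.25% + 1.5% county = 11.75% → £1.77
Office chair £121.96: home furniture → 9% + 0% county = 9% → £10.98
AA batteries (8-pack) £11.06: other taxable items → 4.75% + 2.75% county = 7.5% → £0.83
Eye drops £14.25: over-the-counter medication → 0% + 1.5% county = 1.5% → £0.21
Total tax = £4.67 + £26.92 + £0.49 + £0.19 + £1.77 + £10.98 + £0.83 + £0.21 = £46.06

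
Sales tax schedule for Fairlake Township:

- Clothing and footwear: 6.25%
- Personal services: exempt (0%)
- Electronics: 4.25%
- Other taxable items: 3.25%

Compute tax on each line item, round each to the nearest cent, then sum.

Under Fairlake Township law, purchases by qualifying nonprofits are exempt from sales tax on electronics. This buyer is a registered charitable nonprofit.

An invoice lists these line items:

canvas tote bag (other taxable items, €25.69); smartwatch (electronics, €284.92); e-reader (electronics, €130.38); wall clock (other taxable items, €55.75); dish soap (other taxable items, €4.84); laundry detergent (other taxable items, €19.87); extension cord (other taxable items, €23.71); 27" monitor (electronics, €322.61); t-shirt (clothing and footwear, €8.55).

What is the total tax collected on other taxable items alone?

€4.22

Canvas tote bag €25.69: other taxable items → 3.25% → €0.83
Wall clock €55.75: other taxable items → 3.25% → €1.81
Dish soap €4.84: other taxable items → 3.25% → €0.16
Laundry detergent €19.87: other taxable items → 3.25% → €0.65
Extension cord €23.71: other taxable items → 3.25% → €0.77
Tax on other taxable items = €0.83 + €1.81 + €0.16 + €0.65 + €0.77 = €4.22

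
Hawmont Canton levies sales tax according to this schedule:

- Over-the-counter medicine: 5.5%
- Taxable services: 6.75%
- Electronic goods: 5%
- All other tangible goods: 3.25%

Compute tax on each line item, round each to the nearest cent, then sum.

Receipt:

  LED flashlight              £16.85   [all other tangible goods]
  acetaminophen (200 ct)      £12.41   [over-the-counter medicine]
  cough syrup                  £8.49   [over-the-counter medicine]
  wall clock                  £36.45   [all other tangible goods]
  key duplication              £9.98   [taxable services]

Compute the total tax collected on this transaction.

LED flashlight £16.85: all other tangible goods → 3.25% → £0.55
Acetaminophen (200 ct) £12.41: over-the-counter medicine → 5.5% → £0.68
Cough syrup £8.49: over-the-counter medicine → 5.5% → £0.47
Wall clock £36.45: all other tangible goods → 3.25% → £1.18
Key duplication £9.98: taxable services → 6.75% → £0.67
Total tax = £0.55 + £0.68 + £0.47 + £1.18 + £0.67 = £3.55

£3.55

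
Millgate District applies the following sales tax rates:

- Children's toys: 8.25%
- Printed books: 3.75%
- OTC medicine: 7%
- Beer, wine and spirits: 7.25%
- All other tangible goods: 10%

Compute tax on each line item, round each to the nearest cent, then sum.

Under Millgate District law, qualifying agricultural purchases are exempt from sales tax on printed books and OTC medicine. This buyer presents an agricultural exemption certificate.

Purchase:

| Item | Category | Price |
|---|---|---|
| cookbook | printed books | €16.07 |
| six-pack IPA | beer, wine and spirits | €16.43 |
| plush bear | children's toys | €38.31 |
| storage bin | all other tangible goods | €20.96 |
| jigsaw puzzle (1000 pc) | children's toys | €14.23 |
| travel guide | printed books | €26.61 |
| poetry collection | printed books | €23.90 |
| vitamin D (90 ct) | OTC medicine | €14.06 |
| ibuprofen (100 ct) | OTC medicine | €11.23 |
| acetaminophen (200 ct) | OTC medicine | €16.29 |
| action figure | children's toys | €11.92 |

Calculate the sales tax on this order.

Cookbook €16.07: printed books, buyer-exempt → 0% → €0.00
Six-pack IPA €16.43: beer, wine and spirits → 7.25% → €1.19
Plush bear €38.31: children's toys → 8.25% → €3.16
Storage bin €20.96: all other tangible goods → 10% → €2.10
Jigsaw puzzle (1000 pc) €14.23: children's toys → 8.25% → €1.17
Travel guide €26.61: printed books, buyer-exempt → 0% → €0.00
Poetry collection €23.90: printed books, buyer-exempt → 0% → €0.00
Vitamin D (90 ct) €14.06: OTC medicine, buyer-exempt → 0% → €0.00
Ibuprofen (100 ct) €11.23: OTC medicine, buyer-exempt → 0% → €0.00
Acetaminophen (200 ct) €16.29: OTC medicine, buyer-exempt → 0% → €0.00
Action figure €11.92: children's toys → 8.25% → €0.98
Total tax = €1.19 + €3.16 + €2.10 + €1.17 + €0.98 = €8.60

€8.60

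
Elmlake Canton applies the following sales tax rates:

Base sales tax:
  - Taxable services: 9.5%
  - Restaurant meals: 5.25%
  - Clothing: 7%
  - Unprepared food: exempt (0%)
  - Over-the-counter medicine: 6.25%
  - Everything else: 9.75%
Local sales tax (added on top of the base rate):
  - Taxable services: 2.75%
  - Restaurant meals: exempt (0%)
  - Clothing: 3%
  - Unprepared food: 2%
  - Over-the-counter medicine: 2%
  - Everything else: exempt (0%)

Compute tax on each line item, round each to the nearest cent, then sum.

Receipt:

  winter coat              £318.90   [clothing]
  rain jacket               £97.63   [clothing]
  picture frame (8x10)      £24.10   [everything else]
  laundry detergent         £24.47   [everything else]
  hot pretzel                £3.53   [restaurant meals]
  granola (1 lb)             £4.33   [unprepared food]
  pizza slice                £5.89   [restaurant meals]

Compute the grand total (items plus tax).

Winter coat £318.90: clothing → 7% + 3% local = 10% → £31.89
Rain jacket £97.63: clothing → 7% + 3% local = 10% → £9.76
Picture frame (8x10) £24.10: everything else → 9.75% + 0% local = 9.75% → £2.35
Laundry detergent £24.47: everything else → 9.75% + 0% local = 9.75% → £2.39
Hot pretzel £3.53: restaurant meals → 5.25% + 0% local = 5.25% → £0.19
Granola (1 lb) £4.33: unprepared food → 0% + 2% local = 2% → £0.09
Pizza slice £5.89: restaurant meals → 5.25% + 0% local = 5.25% → £0.31
Subtotal = £478.85; tax = £46.98; total due = £525.83

£525.83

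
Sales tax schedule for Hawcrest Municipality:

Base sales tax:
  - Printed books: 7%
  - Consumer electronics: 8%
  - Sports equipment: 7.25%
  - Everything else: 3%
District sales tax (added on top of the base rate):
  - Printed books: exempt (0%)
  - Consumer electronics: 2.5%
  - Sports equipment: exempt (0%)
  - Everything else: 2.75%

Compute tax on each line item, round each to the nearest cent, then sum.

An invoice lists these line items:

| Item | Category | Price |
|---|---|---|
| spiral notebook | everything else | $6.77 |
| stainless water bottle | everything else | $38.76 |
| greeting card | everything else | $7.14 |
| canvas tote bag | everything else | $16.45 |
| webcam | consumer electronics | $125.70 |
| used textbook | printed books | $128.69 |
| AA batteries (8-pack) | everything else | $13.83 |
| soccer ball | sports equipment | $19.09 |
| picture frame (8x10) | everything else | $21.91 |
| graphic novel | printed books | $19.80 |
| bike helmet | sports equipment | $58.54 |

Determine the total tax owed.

$35.26

Spiral notebook $6.77: everything else → 3% + 2.75% district = 5.75% → $0.39
Stainless water bottle $38.76: everything else → 3% + 2.75% district = 5.75% → $2.23
Greeting card $7.14: everything else → 3% + 2.75% district = 5.75% → $0.41
Canvas tote bag $16.45: everything else → 3% + 2.75% district = 5.75% → $0.95
Webcam $125.70: consumer electronics → 8% + 2.5% district = 10.5% → $13.20
Used textbook $128.69: printed books → 7% + 0% district = 7% → $9.01
AA batteries (8-pack) $13.83: everything else → 3% + 2.75% district = 5.75% → $0.80
Soccer ball $19.09: sports equipment → 7.25% + 0% district = 7.25% → $1.38
Picture frame (8x10) $21.91: everything else → 3% + 2.75% district = 5.75% → $1.26
Graphic novel $19.80: printed books → 7% + 0% district = 7% → $1.39
Bike helmet $58.54: sports equipment → 7.25% + 0% district = 7.25% → $4.24
Total tax = $0.39 + $2.23 + $0.41 + $0.95 + $13.20 + $9.01 + $0.80 + $1.38 + $1.26 + $1.39 + $4.24 = $35.26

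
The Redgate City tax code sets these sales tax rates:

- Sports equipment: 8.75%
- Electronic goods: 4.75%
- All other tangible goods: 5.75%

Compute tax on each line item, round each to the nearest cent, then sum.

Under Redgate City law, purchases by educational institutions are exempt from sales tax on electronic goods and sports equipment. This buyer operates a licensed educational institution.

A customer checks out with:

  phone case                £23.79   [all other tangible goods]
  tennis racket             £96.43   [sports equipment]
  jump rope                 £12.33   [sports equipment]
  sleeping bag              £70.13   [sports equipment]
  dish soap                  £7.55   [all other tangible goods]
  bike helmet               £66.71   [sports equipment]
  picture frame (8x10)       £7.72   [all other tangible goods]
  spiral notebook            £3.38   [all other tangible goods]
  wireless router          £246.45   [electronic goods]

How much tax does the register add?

Phone case £23.79: all other tangible goods → 5.75% → £1.37
Tennis racket £96.43: sports equipment, buyer-exempt → 0% → £0.00
Jump rope £12.33: sports equipment, buyer-exempt → 0% → £0.00
Sleeping bag £70.13: sports equipment, buyer-exempt → 0% → £0.00
Dish soap £7.55: all other tangible goods → 5.75% → £0.43
Bike helmet £66.71: sports equipment, buyer-exempt → 0% → £0.00
Picture frame (8x10) £7.72: all other tangible goods → 5.75% → £0.44
Spiral notebook £3.38: all other tangible goods → 5.75% → £0.19
Wireless router £246.45: electronic goods, buyer-exempt → 0% → £0.00
Total tax = £1.37 + £0.43 + £0.44 + £0.19 = £2.43

£2.43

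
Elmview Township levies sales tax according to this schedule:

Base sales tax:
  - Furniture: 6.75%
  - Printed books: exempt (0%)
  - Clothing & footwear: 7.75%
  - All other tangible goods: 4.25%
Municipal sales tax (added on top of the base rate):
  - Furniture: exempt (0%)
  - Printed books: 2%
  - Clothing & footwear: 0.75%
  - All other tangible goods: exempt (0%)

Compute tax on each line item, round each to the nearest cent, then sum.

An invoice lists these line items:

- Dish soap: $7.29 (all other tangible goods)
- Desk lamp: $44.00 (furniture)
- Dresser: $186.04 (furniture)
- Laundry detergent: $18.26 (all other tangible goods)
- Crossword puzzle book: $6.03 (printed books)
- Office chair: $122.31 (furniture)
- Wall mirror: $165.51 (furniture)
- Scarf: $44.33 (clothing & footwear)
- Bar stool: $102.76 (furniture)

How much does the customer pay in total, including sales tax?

Dish soap $7.29: all other tangible goods → 4.25% + 0% municipal = 4.25% → $0.31
Desk lamp $44.00: furniture → 6.75% + 0% municipal = 6.75% → $2.97
Dresser $186.04: furniture → 6.75% + 0% municipal = 6.75% → $12.56
Laundry detergent $18.26: all other tangible goods → 4.25% + 0% municipal = 4.25% → $0.78
Crossword puzzle book $6.03: printed books → 0% + 2% municipal = 2% → $0.12
Office chair $122.31: furniture → 6.75% + 0% municipal = 6.75% → $8.26
Wall mirror $165.51: furniture → 6.75% + 0% municipal = 6.75% → $11.17
Scarf $44.33: clothing & footwear → 7.75% + 0.75% municipal = 8.5% → $3.77
Bar stool $102.76: furniture → 6.75% + 0% municipal = 6.75% → $6.94
Subtotal = $696.53; tax = $46.88; total due = $743.41

$743.41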